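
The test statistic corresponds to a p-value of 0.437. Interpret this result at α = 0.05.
Since p = 0.437 > α = 0.05, fail to reject H₀.
There is insufficient evidence to reject the null hypothesis; the result is not statistically significant at the 0.05 level.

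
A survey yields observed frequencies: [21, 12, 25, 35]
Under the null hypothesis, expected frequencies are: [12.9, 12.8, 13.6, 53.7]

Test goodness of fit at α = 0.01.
Chi-square goodness of fit test:
H₀: observed counts match expected distribution
H₁: observed counts differ from expected distribution
df = k - 1 = 3
χ² = Σ(O - E)²/E
   = (21 - 12.9)²/12.9 + (12 - 12.8)²/12.8 + (25 - 13.6)²/13.6 + (35 - 53.7)²/53.7
   = 5.086 + 0.050 + 9.556 + 6.512
   = 21.20
p-value = 0.0001

Since p-value < α = 0.01, we reject H₀.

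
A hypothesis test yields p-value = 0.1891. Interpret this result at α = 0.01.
Since p = 0.1891 > α = 0.01, fail to reject H₀.
There is insufficient evidence to reject the null hypothesis; the result is not statistically significant at the 0.01 level.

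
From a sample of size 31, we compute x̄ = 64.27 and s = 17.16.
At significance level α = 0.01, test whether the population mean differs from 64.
One-sample t-test:
H₀: μ = 64
H₁: μ ≠ 64
df = n - 1 = 30
t = (x̄ - μ₀) / (s/√n) = (64.27 - 64) / (17.16/√31) = 0.088
p-value = 0.9308

Since p-value > α = 0.01, we fail to reject H₀.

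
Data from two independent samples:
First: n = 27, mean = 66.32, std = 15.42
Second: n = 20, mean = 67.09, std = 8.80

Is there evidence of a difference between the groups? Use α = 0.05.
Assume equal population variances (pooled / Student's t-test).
Student's two-sample t-test (equal variances):
H₀: μ₁ = μ₂
H₁: μ₁ ≠ μ₂
df = n₁ + n₂ - 2 = 45
Pooled variance s_p² = [(n₁-1)s₁² + (n₂-1)s₂²] / (n₁ + n₂ - 2) = [(26)(15.42²) + (19)(8.80²)] / 45 = 170.0788
SE = √(s_p²(1/n₁ + 1/n₂)) = √(170.0788 × (1/27 + 1/20)) = 3.8475
t = (x̄₁ - x̄₂) / SE = (66.32 - 67.09) / 3.8475 = -0.77 / 3.8475 = -0.200
p-value = 0.8423

Since p-value > α = 0.05, we fail to reject H₀.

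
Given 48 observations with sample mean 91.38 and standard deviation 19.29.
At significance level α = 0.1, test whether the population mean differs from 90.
One-sample t-test:
H₀: μ = 90
H₁: μ ≠ 90
df = n - 1 = 47
t = (x̄ - μ₀) / (s/√n) = (91.38 - 90) / (19.29/√48) = 0.496
p-value = 0.6225

Since p-value > α = 0.1, we fail to reject H₀.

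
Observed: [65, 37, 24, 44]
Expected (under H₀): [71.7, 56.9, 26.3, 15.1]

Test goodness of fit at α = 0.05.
Chi-square goodness of fit test:
H₀: observed counts match expected distribution
H₁: observed counts differ from expected distribution
df = k - 1 = 3
χ² = Σ(O - E)²/E
   = (65 - 71.7)²/71.7 + (37 - 56.9)²/56.9 + (24 - 26.3)²/26.3 + (44 - 15.1)²/15.1
   = 0.626 + 6.960 + 0.201 + 55.312
   = 63.10
p-value < 0.0001

Since p-value < α = 0.05, we reject H₀.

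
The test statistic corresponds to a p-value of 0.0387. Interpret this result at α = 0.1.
Since p = 0.0387 < α = 0.1, reject H₀.
There is sufficient evidence to reject the null hypothesis; the result is statistically significant at the 0.1 level.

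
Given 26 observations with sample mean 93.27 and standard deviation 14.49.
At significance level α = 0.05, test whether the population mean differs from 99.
One-sample t-test:
H₀: μ = 99
H₁: μ ≠ 99
df = n - 1 = 25
t = (x̄ - μ₀) / (s/√n) = (93.27 - 99) / (14.49/√26) = -2.016
p-value = 0.0546

Since p-value > α = 0.05, we fail to reject H₀.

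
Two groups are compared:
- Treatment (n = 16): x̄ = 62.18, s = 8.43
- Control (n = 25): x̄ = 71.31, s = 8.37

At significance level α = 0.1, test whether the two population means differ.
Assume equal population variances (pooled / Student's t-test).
Student's two-sample t-test (equal variances):
H₀: μ₁ = μ₂
H₁: μ₁ ≠ μ₂
df = n₁ + n₂ - 2 = 39
Pooled variance s_p² = [(n₁-1)s₁² + (n₂-1)s₂²] / (n₁ + n₂ - 2) = [(15)(8.43²) + (24)(8.37²)] / 39 = 70.4446
SE = √(s_p²(1/n₁ + 1/n₂)) = √(70.4446 × (1/16 + 1/25)) = 2.6871
t = (x̄₁ - x̄₂) / SE = (62.18 - 71.31) / 2.6871 = -9.13 / 2.6871 = -3.398
p-value = 0.0016

Since p-value < α = 0.1, we reject H₀.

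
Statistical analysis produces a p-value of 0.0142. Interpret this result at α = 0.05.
Since p = 0.0142 < α = 0.05, reject H₀.
There is sufficient evidence to reject the null hypothesis; the result is statistically significant at the 0.05 level.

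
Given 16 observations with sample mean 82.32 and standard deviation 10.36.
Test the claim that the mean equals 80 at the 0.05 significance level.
One-sample t-test:
H₀: μ = 80
H₁: μ ≠ 80
df = n - 1 = 15
t = (x̄ - μ₀) / (s/√n) = (82.32 - 80) / (10.36/√16) = 0.896
p-value = 0.3845

Since p-value > α = 0.05, we fail to reject H₀.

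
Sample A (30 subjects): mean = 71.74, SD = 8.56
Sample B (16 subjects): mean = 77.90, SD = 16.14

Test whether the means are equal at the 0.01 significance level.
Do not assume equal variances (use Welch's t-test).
Welch's two-sample t-test:
H₀: μ₁ = μ₂
H₁: μ₁ ≠ μ₂
s₁²/n₁ = 8.56²/30 = 2.4425,  s₂²/n₂ = 16.14²/16 = 16.2812
SE = √(s₁²/n₁ + s₂²/n₂) = √(2.4425 + 16.2812) = 4.3271
df (Welch-Satterthwaite) = (s₁²/n₁ + s₂²/n₂)² / [(s₁²/n₁)²/(n₁-1) + (s₂²/n₂)²/(n₂-1)] ≈ 19.61
t = (x̄₁ - x̄₂) / SE = (71.74 - 77.90) / 4.3271 = -6.16 / 4.3271 = -1.424
p-value = 0.1703

Since p-value > α = 0.01, we fail to reject H₀.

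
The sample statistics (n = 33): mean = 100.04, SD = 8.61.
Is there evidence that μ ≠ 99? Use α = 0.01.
One-sample t-test:
H₀: μ = 99
H₁: μ ≠ 99
df = n - 1 = 32
t = (x̄ - μ₀) / (s/√n) = (100.04 - 99) / (8.61/√33) = 0.694
p-value = 0.4928

Since p-value > α = 0.01, we fail to reject H₀.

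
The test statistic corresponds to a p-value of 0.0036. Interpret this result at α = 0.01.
Since p = 0.0036 < α = 0.01, reject H₀.
There is sufficient evidence to reject the null hypothesis; the result is statistically significant at the 0.01 level.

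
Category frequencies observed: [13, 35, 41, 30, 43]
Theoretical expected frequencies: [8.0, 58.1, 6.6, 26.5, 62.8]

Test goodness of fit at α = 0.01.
Chi-square goodness of fit test:
H₀: observed counts match expected distribution
H₁: observed counts differ from expected distribution
df = k - 1 = 4
χ² = Σ(O - E)²/E
   = (13 - 8.0)²/8.0 + (35 - 58.1)²/58.1 + (41 - 6.6)²/6.6 + (30 - 26.5)²/26.5 + (43 - 62.8)²/62.8
   = 3.125 + 9.184 + 179.297 + 0.462 + 6.243
   = 198.31
p-value < 0.0001

Since p-value < α = 0.01, we reject H₀.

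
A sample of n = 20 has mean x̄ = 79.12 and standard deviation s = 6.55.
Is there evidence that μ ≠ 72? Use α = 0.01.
One-sample t-test:
H₀: μ = 72
H₁: μ ≠ 72
df = n - 1 = 19
t = (x̄ - μ₀) / (s/√n) = (79.12 - 72) / (6.55/√20) = 4.861
p-value = 0.0001

Since p-value < α = 0.01, we reject H₀.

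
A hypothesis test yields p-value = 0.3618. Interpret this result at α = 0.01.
Since p = 0.3618 > α = 0.01, fail to reject H₀.
There is insufficient evidence to reject the null hypothesis; the result is not statistically significant at the 0.01 level.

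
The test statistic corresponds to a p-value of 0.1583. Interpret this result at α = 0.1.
Since p = 0.1583 > α = 0.1, fail to reject H₀.
There is insufficient evidence to reject the null hypothesis; the result is not statistically significant at the 0.1 level.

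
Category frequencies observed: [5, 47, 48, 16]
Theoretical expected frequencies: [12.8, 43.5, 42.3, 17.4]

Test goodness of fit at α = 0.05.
Chi-square goodness of fit test:
H₀: observed counts match expected distribution
H₁: observed counts differ from expected distribution
df = k - 1 = 3
χ² = Σ(O - E)²/E
   = (5 - 12.8)²/12.8 + (47 - 43.5)²/43.5 + (48 - 42.3)²/42.3 + (16 - 17.4)²/17.4
   = 4.753 + 0.282 + 0.768 + 0.113
   = 5.92
p-value = 0.1158

Since p-value > α = 0.05, we fail to reject H₀.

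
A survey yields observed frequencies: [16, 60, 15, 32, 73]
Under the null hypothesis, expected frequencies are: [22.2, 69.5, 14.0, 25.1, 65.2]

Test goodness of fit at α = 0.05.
Chi-square goodness of fit test:
H₀: observed counts match expected distribution
H₁: observed counts differ from expected distribution
df = k - 1 = 4
χ² = Σ(O - E)²/E
   = (16 - 22.2)²/22.2 + (60 - 69.5)²/69.5 + (15 - 14.0)²/14.0 + (32 - 25.1)²/25.1 + (73 - 65.2)²/65.2
   = 1.732 + 1.299 + 0.071 + 1.897 + 0.933
   = 5.93
p-value = 0.2043

Since p-value > α = 0.05, we fail to reject H₀.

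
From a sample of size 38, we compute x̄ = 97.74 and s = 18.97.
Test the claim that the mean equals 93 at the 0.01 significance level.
One-sample t-test:
H₀: μ = 93
H₁: μ ≠ 93
df = n - 1 = 37
t = (x̄ - μ₀) / (s/√n) = (97.74 - 93) / (18.97/√38) = 1.540
p-value = 0.1320

Since p-value > α = 0.01, we fail to reject H₀.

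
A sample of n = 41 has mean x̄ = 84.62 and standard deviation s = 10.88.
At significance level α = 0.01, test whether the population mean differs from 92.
One-sample t-test:
H₀: μ = 92
H₁: μ ≠ 92
df = n - 1 = 40
t = (x̄ - μ₀) / (s/√n) = (84.62 - 92) / (10.88/√41) = -4.343
p-value = 0.0001

Since p-value < α = 0.01, we reject H₀.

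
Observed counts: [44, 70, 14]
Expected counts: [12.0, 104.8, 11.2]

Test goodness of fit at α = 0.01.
Chi-square goodness of fit test:
H₀: observed counts match expected distribution
H₁: observed counts differ from expected distribution
df = k - 1 = 2
χ² = Σ(O - E)²/E
   = (44 - 12.0)²/12.0 + (70 - 104.8)²/104.8 + (14 - 11.2)²/11.2
   = 85.333 + 11.556 + 0.700
   = 97.59
p-value < 0.0001

Since p-value < α = 0.01, we reject H₀.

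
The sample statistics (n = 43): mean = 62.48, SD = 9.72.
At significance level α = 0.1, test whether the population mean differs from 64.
One-sample t-test:
H₀: μ = 64
H₁: μ ≠ 64
df = n - 1 = 42
t = (x̄ - μ₀) / (s/√n) = (62.48 - 64) / (9.72/√43) = -1.025
p-value = 0.3110

Since p-value > α = 0.1, we fail to reject H₀.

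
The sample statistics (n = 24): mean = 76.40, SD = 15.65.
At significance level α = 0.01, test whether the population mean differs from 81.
One-sample t-test:
H₀: μ = 81
H₁: μ ≠ 81
df = n - 1 = 23
t = (x̄ - μ₀) / (s/√n) = (76.40 - 81) / (15.65/√24) = -1.440
p-value = 0.1634

Since p-value > α = 0.01, we fail to reject H₀.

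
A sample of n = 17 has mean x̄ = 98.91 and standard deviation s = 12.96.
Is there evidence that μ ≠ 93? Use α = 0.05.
One-sample t-test:
H₀: μ = 93
H₁: μ ≠ 93
df = n - 1 = 16
t = (x̄ - μ₀) / (s/√n) = (98.91 - 93) / (12.96/√17) = 1.880
p-value = 0.0784

Since p-value > α = 0.05, we fail to reject H₀.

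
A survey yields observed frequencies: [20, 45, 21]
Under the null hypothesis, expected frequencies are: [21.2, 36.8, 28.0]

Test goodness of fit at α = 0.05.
Chi-square goodness of fit test:
H₀: observed counts match expected distribution
H₁: observed counts differ from expected distribution
df = k - 1 = 2
χ² = Σ(O - E)²/E
   = (20 - 21.2)²/21.2 + (45 - 36.8)²/36.8 + (21 - 28.0)²/28.0
   = 0.068 + 1.827 + 1.750
   = 3.65
p-value = 0.1616

Since p-value > α = 0.05, we fail to reject H₀.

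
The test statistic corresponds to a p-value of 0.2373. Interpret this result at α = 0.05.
Since p = 0.2373 > α = 0.05, fail to reject H₀.
There is insufficient evidence to reject the null hypothesis; the result is not statistically significant at the 0.05 level.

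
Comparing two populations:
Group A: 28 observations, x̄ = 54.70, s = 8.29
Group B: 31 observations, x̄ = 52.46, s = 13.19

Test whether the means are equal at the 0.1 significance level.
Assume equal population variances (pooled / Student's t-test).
Student's two-sample t-test (equal variances):
H₀: μ₁ = μ₂
H₁: μ₁ ≠ μ₂
df = n₁ + n₂ - 2 = 57
Pooled variance s_p² = [(n₁-1)s₁² + (n₂-1)s₂²] / (n₁ + n₂ - 2) = [(27)(8.29²) + (30)(13.19²)] / 57 = 124.1199
SE = √(s_p²(1/n₁ + 1/n₂)) = √(124.1199 × (1/28 + 1/31)) = 2.9046
t = (x̄₁ - x̄₂) / SE = (54.70 - 52.46) / 2.9046 = 2.24 / 2.9046 = 0.771
p-value = 0.4438

Since p-value > α = 0.1, we fail to reject H₀.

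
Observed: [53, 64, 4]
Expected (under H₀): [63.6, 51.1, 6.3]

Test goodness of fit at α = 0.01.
Chi-square goodness of fit test:
H₀: observed counts match expected distribution
H₁: observed counts differ from expected distribution
df = k - 1 = 2
χ² = Σ(O - E)²/E
   = (53 - 63.6)²/63.6 + (64 - 51.1)²/51.1 + (4 - 6.3)²/6.3
   = 1.767 + 3.257 + 0.840
   = 5.86
p-value = 0.0533

Since p-value > α = 0.01, we fail to reject H₀.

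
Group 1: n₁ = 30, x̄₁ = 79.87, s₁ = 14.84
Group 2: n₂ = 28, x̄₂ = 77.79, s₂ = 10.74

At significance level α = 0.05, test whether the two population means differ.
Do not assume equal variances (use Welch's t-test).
Welch's two-sample t-test:
H₀: μ₁ = μ₂
H₁: μ₁ ≠ μ₂
s₁²/n₁ = 14.84²/30 = 7.3409,  s₂²/n₂ = 10.74²/28 = 4.1196
SE = √(s₁²/n₁ + s₂²/n₂) = √(7.3409 + 4.1196) = 3.3853
df (Welch-Satterthwaite) = (s₁²/n₁ + s₂²/n₂)² / [(s₁²/n₁)²/(n₁-1) + (s₂²/n₂)²/(n₂-1)] ≈ 52.82
t = (x̄₁ - x̄₂) / SE = (79.87 - 77.79) / 3.3853 = 2.08 / 3.3853 = 0.614
p-value = 0.5416

Since p-value > α = 0.05, we fail to reject H₀.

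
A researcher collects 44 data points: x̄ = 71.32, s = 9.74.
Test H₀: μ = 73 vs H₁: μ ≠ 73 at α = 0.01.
One-sample t-test:
H₀: μ = 73
H₁: μ ≠ 73
df = n - 1 = 43
t = (x̄ - μ₀) / (s/√n) = (71.32 - 73) / (9.74/√44) = -1.144
p-value = 0.2589

Since p-value > α = 0.01, we fail to reject H₀.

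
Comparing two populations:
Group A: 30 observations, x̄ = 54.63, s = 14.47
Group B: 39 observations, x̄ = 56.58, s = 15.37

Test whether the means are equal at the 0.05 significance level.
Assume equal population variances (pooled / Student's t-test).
Student's two-sample t-test (equal variances):
H₀: μ₁ = μ₂
H₁: μ₁ ≠ μ₂
df = n₁ + n₂ - 2 = 67
Pooled variance s_p² = [(n₁-1)s₁² + (n₂-1)s₂²] / (n₁ + n₂ - 2) = [(29)(14.47²) + (38)(15.37²)] / 67 = 224.6127
SE = √(s_p²(1/n₁ + 1/n₂)) = √(224.6127 × (1/30 + 1/39)) = 3.6396
t = (x̄₁ - x̄₂) / SE = (54.63 - 56.58) / 3.6396 = -1.95 / 3.6396 = -0.536
p-value = 0.5939

Since p-value > α = 0.05, we fail to reject H₀.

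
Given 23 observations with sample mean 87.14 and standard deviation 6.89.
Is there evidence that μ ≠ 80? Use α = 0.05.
One-sample t-test:
H₀: μ = 80
H₁: μ ≠ 80
df = n - 1 = 22
t = (x̄ - μ₀) / (s/√n) = (87.14 - 80) / (6.89/√23) = 4.970
p-value = 0.0001

Since p-value < α = 0.05, we reject H₀.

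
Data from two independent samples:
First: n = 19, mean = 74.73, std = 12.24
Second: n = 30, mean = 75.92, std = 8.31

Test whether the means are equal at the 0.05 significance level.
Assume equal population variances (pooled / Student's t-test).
Student's two-sample t-test (equal variances):
H₀: μ₁ = μ₂
H₁: μ₁ ≠ μ₂
df = n₁ + n₂ - 2 = 47
Pooled variance s_p² = [(n₁-1)s₁² + (n₂-1)s₂²] / (n₁ + n₂ - 2) = [(18)(12.24²) + (29)(8.31²)] / 47 = 99.9860
SE = √(s_p²(1/n₁ + 1/n₂)) = √(99.9860 × (1/19 + 1/30)) = 2.9318
t = (x̄₁ - x̄₂) / SE = (74.73 - 75.92) / 2.9318 = -1.19 / 2.9318 = -0.406
p-value = 0.6867

Since p-value > α = 0.05, we fail to reject H₀.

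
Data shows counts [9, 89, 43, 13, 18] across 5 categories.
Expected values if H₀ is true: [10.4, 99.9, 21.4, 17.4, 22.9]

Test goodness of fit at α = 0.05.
Chi-square goodness of fit test:
H₀: observed counts match expected distribution
H₁: observed counts differ from expected distribution
df = k - 1 = 4
χ² = Σ(O - E)²/E
   = (9 - 10.4)²/10.4 + (89 - 99.9)²/99.9 + (43 - 21.4)²/21.4 + (13 - 17.4)²/17.4 + (18 - 22.9)²/22.9
   = 0.188 + 1.189 + 21.802 + 1.113 + 1.048
   = 25.34
p-value < 0.0001

Since p-value < α = 0.05, we reject H₀.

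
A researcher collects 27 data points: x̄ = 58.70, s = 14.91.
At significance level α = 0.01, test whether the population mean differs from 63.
One-sample t-test:
H₀: μ = 63
H₁: μ ≠ 63
df = n - 1 = 26
t = (x̄ - μ₀) / (s/√n) = (58.70 - 63) / (14.91/√27) = -1.499
p-value = 0.1460

Since p-value > α = 0.01, we fail to reject H₀.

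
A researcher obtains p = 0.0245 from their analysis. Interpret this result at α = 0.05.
Since p = 0.0245 < α = 0.05, reject H₀.
There is sufficient evidence to reject the null hypothesis; the result is statistically significant at the 0.05 level.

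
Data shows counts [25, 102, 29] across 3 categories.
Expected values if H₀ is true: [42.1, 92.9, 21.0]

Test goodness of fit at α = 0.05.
Chi-square goodness of fit test:
H₀: observed counts match expected distribution
H₁: observed counts differ from expected distribution
df = k - 1 = 2
χ² = Σ(O - E)²/E
   = (25 - 42.1)²/42.1 + (102 - 92.9)²/92.9 + (29 - 21.0)²/21.0
   = 6.946 + 0.891 + 3.048
   = 10.88
p-value = 0.0043

Since p-value < α = 0.05, we reject H₀.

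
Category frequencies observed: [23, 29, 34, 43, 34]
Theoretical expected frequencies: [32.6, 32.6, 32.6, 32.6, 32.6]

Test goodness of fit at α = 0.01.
Chi-square goodness of fit test:
H₀: observed counts match expected distribution
H₁: observed counts differ from expected distribution
df = k - 1 = 4
χ² = Σ(O - E)²/E
   = (23 - 32.6)²/32.6 + (29 - 32.6)²/32.6 + (34 - 32.6)²/32.6 + (43 - 32.6)²/32.6 + (34 - 32.6)²/32.6
   = 2.827 + 0.398 + 0.060 + 3.318 + 0.060
   = 6.66
p-value = 0.1548

Since p-value > α = 0.01, we fail to reject H₀.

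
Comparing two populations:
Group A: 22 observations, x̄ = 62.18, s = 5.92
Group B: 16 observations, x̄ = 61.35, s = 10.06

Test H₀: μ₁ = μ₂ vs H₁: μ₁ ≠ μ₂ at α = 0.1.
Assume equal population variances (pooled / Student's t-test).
Student's two-sample t-test (equal variances):
H₀: μ₁ = μ₂
H₁: μ₁ ≠ μ₂
df = n₁ + n₂ - 2 = 36
Pooled variance s_p² = [(n₁-1)s₁² + (n₂-1)s₂²] / (n₁ + n₂ - 2) = [(21)(5.92²) + (15)(10.06²)] / 36 = 62.6119
SE = √(s_p²(1/n₁ + 1/n₂)) = √(62.6119 × (1/22 + 1/16)) = 2.5999
t = (x̄₁ - x̄₂) / SE = (62.18 - 61.35) / 2.5999 = 0.83 / 2.5999 = 0.319
p-value = 0.7514

Since p-value > α = 0.1, we fail to reject H₀.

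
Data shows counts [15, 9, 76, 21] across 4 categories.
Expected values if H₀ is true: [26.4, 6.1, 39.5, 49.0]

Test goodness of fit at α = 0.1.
Chi-square goodness of fit test:
H₀: observed counts match expected distribution
H₁: observed counts differ from expected distribution
df = k - 1 = 3
χ² = Σ(O - E)²/E
   = (15 - 26.4)²/26.4 + (9 - 6.1)²/6.1 + (76 - 39.5)²/39.5 + (21 - 49.0)²/49.0
   = 4.923 + 1.379 + 33.728 + 16.000
   = 56.03
p-value < 0.0001

Since p-value < α = 0.1, we reject H₀.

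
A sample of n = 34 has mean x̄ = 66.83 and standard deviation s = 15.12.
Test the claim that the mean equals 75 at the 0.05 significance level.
One-sample t-test:
H₀: μ = 75
H₁: μ ≠ 75
df = n - 1 = 33
t = (x̄ - μ₀) / (s/√n) = (66.83 - 75) / (15.12/√34) = -3.151
p-value = 0.0035

Since p-value < α = 0.05, we reject H₀.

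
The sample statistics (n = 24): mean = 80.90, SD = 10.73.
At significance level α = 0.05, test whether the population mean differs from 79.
One-sample t-test:
H₀: μ = 79
H₁: μ ≠ 79
df = n - 1 = 23
t = (x̄ - μ₀) / (s/√n) = (80.90 - 79) / (10.73/√24) = 0.867
p-value = 0.3946

Since p-value > α = 0.05, we fail to reject H₀.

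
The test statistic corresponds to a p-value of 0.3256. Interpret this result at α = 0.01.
Since p = 0.3256 > α = 0.01, fail to reject H₀.
There is insufficient evidence to reject the null hypothesis; the result is not statistically significant at the 0.01 level.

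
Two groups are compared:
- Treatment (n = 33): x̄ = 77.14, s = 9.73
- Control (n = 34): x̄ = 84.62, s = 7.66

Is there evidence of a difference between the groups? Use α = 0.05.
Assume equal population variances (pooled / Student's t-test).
Student's two-sample t-test (equal variances):
H₀: μ₁ = μ₂
H₁: μ₁ ≠ μ₂
df = n₁ + n₂ - 2 = 65
Pooled variance s_p² = [(n₁-1)s₁² + (n₂-1)s₂²] / (n₁ + n₂ - 2) = [(32)(9.73²) + (33)(7.66²)] / 65 = 76.3973
SE = √(s_p²(1/n₁ + 1/n₂)) = √(76.3973 × (1/33 + 1/34)) = 2.1359
t = (x̄₁ - x̄₂) / SE = (77.14 - 84.62) / 2.1359 = -7.48 / 2.1359 = -3.502
p-value = 0.0008

Since p-value < α = 0.05, we reject H₀.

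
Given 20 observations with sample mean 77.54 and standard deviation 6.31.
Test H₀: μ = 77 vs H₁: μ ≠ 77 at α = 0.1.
One-sample t-test:
H₀: μ = 77
H₁: μ ≠ 77
df = n - 1 = 19
t = (x̄ - μ₀) / (s/√n) = (77.54 - 77) / (6.31/√20) = 0.383
p-value = 0.7062

Since p-value > α = 0.1, we fail to reject H₀.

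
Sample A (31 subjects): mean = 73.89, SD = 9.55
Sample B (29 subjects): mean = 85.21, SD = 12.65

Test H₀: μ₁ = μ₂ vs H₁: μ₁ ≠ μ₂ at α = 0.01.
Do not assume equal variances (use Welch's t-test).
Welch's two-sample t-test:
H₀: μ₁ = μ₂
H₁: μ₁ ≠ μ₂
s₁²/n₁ = 9.55²/31 = 2.9420,  s₂²/n₂ = 12.65²/29 = 5.5180
SE = √(s₁²/n₁ + s₂²/n₂) = √(2.9420 + 5.5180) = 2.9086
df (Welch-Satterthwaite) = (s₁²/n₁ + s₂²/n₂)² / [(s₁²/n₁)²/(n₁-1) + (s₂²/n₂)²/(n₂-1)] ≈ 52.02
t = (x̄₁ - x̄₂) / SE = (73.89 - 85.21) / 2.9086 = -11.32 / 2.9086 = -3.892
p-value = 0.0003

Since p-value < α = 0.01, we reject H₀.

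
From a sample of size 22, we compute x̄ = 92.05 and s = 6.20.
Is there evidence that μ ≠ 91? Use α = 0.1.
One-sample t-test:
H₀: μ = 91
H₁: μ ≠ 91
df = n - 1 = 21
t = (x̄ - μ₀) / (s/√n) = (92.05 - 91) / (6.20/√22) = 0.794
p-value = 0.4359

Since p-value > α = 0.1, we fail to reject H₀.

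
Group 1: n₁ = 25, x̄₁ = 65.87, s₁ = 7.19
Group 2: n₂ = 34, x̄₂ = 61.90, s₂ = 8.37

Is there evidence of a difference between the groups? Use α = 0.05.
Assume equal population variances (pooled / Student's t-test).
Student's two-sample t-test (equal variances):
H₀: μ₁ = μ₂
H₁: μ₁ ≠ μ₂
df = n₁ + n₂ - 2 = 57
Pooled variance s_p² = [(n₁-1)s₁² + (n₂-1)s₂²] / (n₁ + n₂ - 2) = [(24)(7.19²) + (33)(8.37²)] / 57 = 62.3260
SE = √(s_p²(1/n₁ + 1/n₂)) = √(62.3260 × (1/25 + 1/34)) = 2.0799
t = (x̄₁ - x̄₂) / SE = (65.87 - 61.90) / 2.0799 = 3.97 / 2.0799 = 1.909
p-value = 0.0613

Since p-value > α = 0.05, we fail to reject H₀.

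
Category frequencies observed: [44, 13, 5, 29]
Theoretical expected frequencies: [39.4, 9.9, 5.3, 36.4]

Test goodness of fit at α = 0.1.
Chi-square goodness of fit test:
H₀: observed counts match expected distribution
H₁: observed counts differ from expected distribution
df = k - 1 = 3
χ² = Σ(O - E)²/E
   = (44 - 39.4)²/39.4 + (13 - 9.9)²/9.9 + (5 - 5.3)²/5.3 + (29 - 36.4)²/36.4
   = 0.537 + 0.971 + 0.017 + 1.504
   = 3.03
p-value = 0.3872

Since p-value > α = 0.1, we fail to reject H₀.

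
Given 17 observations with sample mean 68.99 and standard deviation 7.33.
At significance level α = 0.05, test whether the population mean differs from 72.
One-sample t-test:
H₀: μ = 72
H₁: μ ≠ 72
df = n - 1 = 16
t = (x̄ - μ₀) / (s/√n) = (68.99 - 72) / (7.33/√17) = -1.693
p-value = 0.1098

Since p-value > α = 0.05, we fail to reject H₀.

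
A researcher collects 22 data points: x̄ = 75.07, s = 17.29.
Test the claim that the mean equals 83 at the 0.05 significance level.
One-sample t-test:
H₀: μ = 83
H₁: μ ≠ 83
df = n - 1 = 21
t = (x̄ - μ₀) / (s/√n) = (75.07 - 83) / (17.29/√22) = -2.151
p-value = 0.0433

Since p-value < α = 0.05, we reject H₀.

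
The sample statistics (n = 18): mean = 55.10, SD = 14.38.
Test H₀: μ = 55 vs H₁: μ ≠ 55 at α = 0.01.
One-sample t-test:
H₀: μ = 55
H₁: μ ≠ 55
df = n - 1 = 17
t = (x̄ - μ₀) / (s/√n) = (55.10 - 55) / (14.38/√18) = 0.030
p-value = 0.9768

Since p-value > α = 0.01, we fail to reject H₀.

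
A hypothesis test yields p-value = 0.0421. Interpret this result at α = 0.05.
Since p = 0.0421 < α = 0.05, reject H₀.
There is sufficient evidence to reject the null hypothesis; the result is statistically significant at the 0.05 level.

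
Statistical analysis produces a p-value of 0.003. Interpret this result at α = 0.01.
Since p = 0.003 < α = 0.01, reject H₀.
There is sufficient evidence to reject the null hypothesis; the result is statistically significant at the 0.01 level.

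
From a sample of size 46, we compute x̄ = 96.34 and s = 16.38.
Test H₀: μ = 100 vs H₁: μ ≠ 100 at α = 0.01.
One-sample t-test:
H₀: μ = 100
H₁: μ ≠ 100
df = n - 1 = 45
t = (x̄ - μ₀) / (s/√n) = (96.34 - 100) / (16.38/√46) = -1.515
p-value = 0.1366

Since p-value > α = 0.01, we fail to reject H₀.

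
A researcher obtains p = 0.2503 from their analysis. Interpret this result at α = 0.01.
Since p = 0.2503 > α = 0.01, fail to reject H₀.
There is insufficient evidence to reject the null hypothesis; the result is not statistically significant at the 0.01 level.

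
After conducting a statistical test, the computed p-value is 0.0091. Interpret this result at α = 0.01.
Since p = 0.0091 < α = 0.01, reject H₀.
There is sufficient evidence to reject the null hypothesis; the result is statistically significant at the 0.01 level.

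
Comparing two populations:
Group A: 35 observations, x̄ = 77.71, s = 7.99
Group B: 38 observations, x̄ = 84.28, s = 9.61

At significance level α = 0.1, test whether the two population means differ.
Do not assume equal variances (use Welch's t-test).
Welch's two-sample t-test:
H₀: μ₁ = μ₂
H₁: μ₁ ≠ μ₂
s₁²/n₁ = 7.99²/35 = 1.8240,  s₂²/n₂ = 9.61²/38 = 2.4303
SE = √(s₁²/n₁ + s₂²/n₂) = √(1.8240 + 2.4303) = 2.0626
df (Welch-Satterthwaite) = (s₁²/n₁ + s₂²/n₂)² / [(s₁²/n₁)²/(n₁-1) + (s₂²/n₂)²/(n₂-1)] ≈ 70.29
t = (x̄₁ - x̄₂) / SE = (77.71 - 84.28) / 2.0626 = -6.57 / 2.0626 = -3.185
p-value = 0.0022

Since p-value < α = 0.1, we reject H₀.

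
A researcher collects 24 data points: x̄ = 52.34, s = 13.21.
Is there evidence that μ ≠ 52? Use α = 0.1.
One-sample t-test:
H₀: μ = 52
H₁: μ ≠ 52
df = n - 1 = 23
t = (x̄ - μ₀) / (s/√n) = (52.34 - 52) / (13.21/√24) = 0.126
p-value = 0.9008

Since p-value > α = 0.1, we fail to reject H₀.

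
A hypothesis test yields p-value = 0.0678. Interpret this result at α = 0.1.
Since p = 0.0678 < α = 0.1, reject H₀.
There is sufficient evidence to reject the null hypothesis; the result is statistically significant at the 0.1 level.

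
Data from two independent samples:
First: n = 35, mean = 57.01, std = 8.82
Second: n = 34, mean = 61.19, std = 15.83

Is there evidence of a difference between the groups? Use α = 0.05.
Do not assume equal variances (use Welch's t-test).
Welch's two-sample t-test:
H₀: μ₁ = μ₂
H₁: μ₁ ≠ μ₂
s₁²/n₁ = 8.82²/35 = 2.2226,  s₂²/n₂ = 15.83²/34 = 7.3703
SE = √(s₁²/n₁ + s₂²/n₂) = √(2.2226 + 7.3703) = 3.0972
df (Welch-Satterthwaite) = (s₁²/n₁ + s₂²/n₂)² / [(s₁²/n₁)²/(n₁-1) + (s₂²/n₂)²/(n₂-1)] ≈ 51.37
t = (x̄₁ - x̄₂) / SE = (57.01 - 61.19) / 3.0972 = -4.18 / 3.0972 = -1.350
p-value = 0.1831

Since p-value > α = 0.05, we fail to reject H₀.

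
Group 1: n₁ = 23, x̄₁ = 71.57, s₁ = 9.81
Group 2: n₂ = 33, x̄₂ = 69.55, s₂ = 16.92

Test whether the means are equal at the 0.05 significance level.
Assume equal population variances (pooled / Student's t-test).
Student's two-sample t-test (equal variances):
H₀: μ₁ = μ₂
H₁: μ₁ ≠ μ₂
df = n₁ + n₂ - 2 = 54
Pooled variance s_p² = [(n₁-1)s₁² + (n₂-1)s₂²] / (n₁ + n₂ - 2) = [(22)(9.81²) + (32)(16.92²)] / 54 = 208.8585
SE = √(s_p²(1/n₁ + 1/n₂)) = √(208.8585 × (1/23 + 1/33)) = 3.9255
t = (x̄₁ - x̄₂) / SE = (71.57 - 69.55) / 3.9255 = 2.02 / 3.9255 = 0.515
p-value = 0.6089

Since p-value > α = 0.05, we fail to reject H₀.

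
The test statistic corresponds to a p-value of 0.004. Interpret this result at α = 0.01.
Since p = 0.004 < α = 0.01, reject H₀.
There is sufficient evidence to reject the null hypothesis; the result is statistically significant at the 0.01 level.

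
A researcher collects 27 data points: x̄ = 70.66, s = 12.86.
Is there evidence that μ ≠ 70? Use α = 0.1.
One-sample t-test:
H₀: μ = 70
H₁: μ ≠ 70
df = n - 1 = 26
t = (x̄ - μ₀) / (s/√n) = (70.66 - 70) / (12.86/√27) = 0.267
p-value = 0.7918

Since p-value > α = 0.1, we fail to reject H₀.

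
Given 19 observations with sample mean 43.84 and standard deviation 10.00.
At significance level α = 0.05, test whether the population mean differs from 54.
One-sample t-test:
H₀: μ = 54
H₁: μ ≠ 54
df = n - 1 = 18
t = (x̄ - μ₀) / (s/√n) = (43.84 - 54) / (10.00/√19) = -4.429
p-value = 0.0003

Since p-value < α = 0.05, we reject H₀.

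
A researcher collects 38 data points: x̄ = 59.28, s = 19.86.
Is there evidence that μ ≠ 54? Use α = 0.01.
One-sample t-test:
H₀: μ = 54
H₁: μ ≠ 54
df = n - 1 = 37
t = (x̄ - μ₀) / (s/√n) = (59.28 - 54) / (19.86/√38) = 1.639
p-value = 0.1097

Since p-value > α = 0.01, we fail to reject H₀.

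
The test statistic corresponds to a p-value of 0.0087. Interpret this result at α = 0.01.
Since p = 0.0087 < α = 0.01, reject H₀.
There is sufficient evidence to reject the null hypothesis; the result is statistically significant at the 0.01 level.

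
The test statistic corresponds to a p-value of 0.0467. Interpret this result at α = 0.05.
Since p = 0.0467 < α = 0.05, reject H₀.
There is sufficient evidence to reject the null hypothesis; the result is statistically significant at the 0.05 level.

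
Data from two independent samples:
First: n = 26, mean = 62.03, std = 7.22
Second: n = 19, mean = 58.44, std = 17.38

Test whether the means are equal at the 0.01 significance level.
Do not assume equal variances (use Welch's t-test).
Welch's two-sample t-test:
H₀: μ₁ = μ₂
H₁: μ₁ ≠ μ₂
s₁²/n₁ = 7.22²/26 = 2.0049,  s₂²/n₂ = 17.38²/19 = 15.8981
SE = √(s₁²/n₁ + s₂²/n₂) = √(2.0049 + 15.8981) = 4.2312
df (Welch-Satterthwaite) = (s₁²/n₁ + s₂²/n₂)² / [(s₁²/n₁)²/(n₁-1) + (s₂²/n₂)²/(n₂-1)] ≈ 22.57
t = (x̄₁ - x̄₂) / SE = (62.03 - 58.44) / 4.2312 = 3.59 / 4.2312 = 0.848
p-value = 0.4051

Since p-value > α = 0.01, we fail to reject H₀.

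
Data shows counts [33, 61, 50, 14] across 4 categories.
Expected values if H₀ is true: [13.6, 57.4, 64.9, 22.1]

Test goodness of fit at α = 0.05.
Chi-square goodness of fit test:
H₀: observed counts match expected distribution
H₁: observed counts differ from expected distribution
df = k - 1 = 3
χ² = Σ(O - E)²/E
   = (33 - 13.6)²/13.6 + (61 - 57.4)²/57.4 + (50 - 64.9)²/64.9 + (14 - 22.1)²/22.1
   = 27.674 + 0.226 + 3.421 + 2.969
   = 34.29
p-value < 0.0001

Since p-value < α = 0.05, we reject H₀.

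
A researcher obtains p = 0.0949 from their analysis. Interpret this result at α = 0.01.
Since p = 0.0949 > α = 0.01, fail to reject H₀.
There is insufficient evidence to reject the null hypothesis; the result is not statistically significant at the 0.01 level.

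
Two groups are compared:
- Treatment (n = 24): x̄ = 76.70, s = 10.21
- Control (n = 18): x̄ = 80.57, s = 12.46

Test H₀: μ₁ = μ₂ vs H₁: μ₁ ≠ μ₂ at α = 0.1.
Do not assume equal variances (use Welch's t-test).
Welch's two-sample t-test:
H₀: μ₁ = μ₂
H₁: μ₁ ≠ μ₂
s₁²/n₁ = 10.21²/24 = 4.3435,  s₂²/n₂ = 12.46²/18 = 8.6251
SE = √(s₁²/n₁ + s₂²/n₂) = √(4.3435 + 8.6251) = 3.6012
df (Welch-Satterthwaite) = (s₁²/n₁ + s₂²/n₂)² / [(s₁²/n₁)²/(n₁-1) + (s₂²/n₂)²/(n₂-1)] ≈ 32.37
t = (x̄₁ - x̄₂) / SE = (76.70 - 80.57) / 3.6012 = -3.87 / 3.6012 = -1.075
p-value = 0.2905

Since p-value > α = 0.1, we fail to reject H₀.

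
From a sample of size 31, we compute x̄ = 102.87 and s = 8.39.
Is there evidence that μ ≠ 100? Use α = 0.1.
One-sample t-test:
H₀: μ = 100
H₁: μ ≠ 100
df = n - 1 = 30
t = (x̄ - μ₀) / (s/√n) = (102.87 - 100) / (8.39/√31) = 1.905
p-value = 0.0665

Since p-value < α = 0.1, we reject H₀.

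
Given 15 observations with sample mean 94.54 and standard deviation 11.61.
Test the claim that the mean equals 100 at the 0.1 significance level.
One-sample t-test:
H₀: μ = 100
H₁: μ ≠ 100
df = n - 1 = 14
t = (x̄ - μ₀) / (s/√n) = (94.54 - 100) / (11.61/√15) = -1.821
p-value = 0.0900

Since p-value < α = 0.1, we reject H₀.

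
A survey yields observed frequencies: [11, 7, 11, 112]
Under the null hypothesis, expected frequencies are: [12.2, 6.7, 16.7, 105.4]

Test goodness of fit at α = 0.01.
Chi-square goodness of fit test:
H₀: observed counts match expected distribution
H₁: observed counts differ from expected distribution
df = k - 1 = 3
χ² = Σ(O - E)²/E
   = (11 - 12.2)²/12.2 + (7 - 6.7)²/6.7 + (11 - 16.7)²/16.7 + (112 - 105.4)²/105.4
   = 0.118 + 0.013 + 1.946 + 0.413
   = 2.49
p-value = 0.4771

Since p-value > α = 0.01, we fail to reject H₀.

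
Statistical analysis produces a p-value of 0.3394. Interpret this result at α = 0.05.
Since p = 0.3394 > α = 0.05, fail to reject H₀.
There is insufficient evidence to reject the null hypothesis; the result is not statistically significant at the 0.05 level.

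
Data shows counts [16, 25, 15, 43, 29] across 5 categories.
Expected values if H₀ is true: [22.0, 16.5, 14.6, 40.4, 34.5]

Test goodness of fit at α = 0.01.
Chi-square goodness of fit test:
H₀: observed counts match expected distribution
H₁: observed counts differ from expected distribution
df = k - 1 = 4
χ² = Σ(O - E)²/E
   = (16 - 22.0)²/22.0 + (25 - 16.5)²/16.5 + (15 - 14.6)²/14.6 + (43 - 40.4)²/40.4 + (29 - 34.5)²/34.5
   = 1.636 + 4.379 + 0.011 + 0.167 + 0.877
   = 7.07
p-value = 0.1322

Since p-value > α = 0.01, we fail to reject H₀.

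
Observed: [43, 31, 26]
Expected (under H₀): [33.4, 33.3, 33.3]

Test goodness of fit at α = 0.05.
Chi-square goodness of fit test:
H₀: observed counts match expected distribution
H₁: observed counts differ from expected distribution
df = k - 1 = 2
χ² = Σ(O - E)²/E
   = (43 - 33.4)²/33.4 + (31 - 33.3)²/33.3 + (26 - 33.3)²/33.3
   = 2.759 + 0.159 + 1.600
   = 4.52
p-value = 0.1044

Since p-value > α = 0.05, we fail to reject H₀.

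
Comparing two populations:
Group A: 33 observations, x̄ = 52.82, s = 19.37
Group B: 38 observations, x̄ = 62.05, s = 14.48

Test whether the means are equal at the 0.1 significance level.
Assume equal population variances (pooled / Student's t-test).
Student's two-sample t-test (equal variances):
H₀: μ₁ = μ₂
H₁: μ₁ ≠ μ₂
df = n₁ + n₂ - 2 = 69
Pooled variance s_p² = [(n₁-1)s₁² + (n₂-1)s₂²] / (n₁ + n₂ - 2) = [(32)(19.37²) + (37)(14.48²)] / 69 = 286.4363
SE = √(s_p²(1/n₁ + 1/n₂)) = √(286.4363 × (1/33 + 1/38)) = 4.0271
t = (x̄₁ - x̄₂) / SE = (52.82 - 62.05) / 4.0271 = -9.23 / 4.0271 = -2.292
p-value = 0.0250

Since p-value < α = 0.1, we reject H₀.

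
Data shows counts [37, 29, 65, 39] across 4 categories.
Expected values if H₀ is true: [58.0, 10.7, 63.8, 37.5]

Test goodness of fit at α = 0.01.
Chi-square goodness of fit test:
H₀: observed counts match expected distribution
H₁: observed counts differ from expected distribution
df = k - 1 = 3
χ² = Σ(O - E)²/E
   = (37 - 58.0)²/58.0 + (29 - 10.7)²/10.7 + (65 - 63.8)²/63.8 + (39 - 37.5)²/37.5
   = 7.603 + 31.298 + 0.023 + 0.060
   = 38.98
p-value < 0.0001

Since p-value < α = 0.01, we reject H₀.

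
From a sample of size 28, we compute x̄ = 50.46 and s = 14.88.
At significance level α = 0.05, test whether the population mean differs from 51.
One-sample t-test:
H₀: μ = 51
H₁: μ ≠ 51
df = n - 1 = 27
t = (x̄ - μ₀) / (s/√n) = (50.46 - 51) / (14.88/√28) = -0.192
p-value = 0.8492

Since p-value > α = 0.05, we fail to reject H₀.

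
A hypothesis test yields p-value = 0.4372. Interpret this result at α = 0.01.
Since p = 0.4372 > α = 0.01, fail to reject H₀.
There is insufficient evidence to reject the null hypothesis; the result is not statistically significant at the 0.01 level.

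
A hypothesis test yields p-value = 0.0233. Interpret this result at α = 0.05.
Since p = 0.0233 < α = 0.05, reject H₀.
There is sufficient evidence to reject the null hypothesis; the result is statistically significant at the 0.05 level.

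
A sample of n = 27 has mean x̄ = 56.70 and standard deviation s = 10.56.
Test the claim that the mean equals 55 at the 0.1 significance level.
One-sample t-test:
H₀: μ = 55
H₁: μ ≠ 55
df = n - 1 = 26
t = (x̄ - μ₀) / (s/√n) = (56.70 - 55) / (10.56/√27) = 0.837
p-value = 0.4105

Since p-value > α = 0.1, we fail to reject H₀.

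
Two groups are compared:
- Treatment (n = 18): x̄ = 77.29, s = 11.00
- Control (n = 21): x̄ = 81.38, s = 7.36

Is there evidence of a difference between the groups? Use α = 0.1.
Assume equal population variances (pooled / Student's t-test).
Student's two-sample t-test (equal variances):
H₀: μ₁ = μ₂
H₁: μ₁ ≠ μ₂
df = n₁ + n₂ - 2 = 37
Pooled variance s_p² = [(n₁-1)s₁² + (n₂-1)s₂²] / (n₁ + n₂ - 2) = [(17)(11.00²) + (20)(7.36²)] / 37 = 84.8755
SE = √(s_p²(1/n₁ + 1/n₂)) = √(84.8755 × (1/18 + 1/21)) = 2.9592
t = (x̄₁ - x̄₂) / SE = (77.29 - 81.38) / 2.9592 = -4.09 / 2.9592 = -1.382
p-value = 0.1752

Since p-value > α = 0.1, we fail to reject H₀.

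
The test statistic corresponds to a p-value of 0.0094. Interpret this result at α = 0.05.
Since p = 0.0094 < α = 0.05, reject H₀.
There is sufficient evidence to reject the null hypothesis; the result is statistically significant at the 0.05 level.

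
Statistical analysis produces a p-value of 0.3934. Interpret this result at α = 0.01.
Since p = 0.3934 > α = 0.01, fail to reject H₀.
There is insufficient evidence to reject the null hypothesis; the result is not statistically significant at the 0.01 level.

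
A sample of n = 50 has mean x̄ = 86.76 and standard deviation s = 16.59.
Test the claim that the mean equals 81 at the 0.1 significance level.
One-sample t-test:
H₀: μ = 81
H₁: μ ≠ 81
df = n - 1 = 49
t = (x̄ - μ₀) / (s/√n) = (86.76 - 81) / (16.59/√50) = 2.455
p-value = 0.0177

Since p-value < α = 0.1, we reject H₀.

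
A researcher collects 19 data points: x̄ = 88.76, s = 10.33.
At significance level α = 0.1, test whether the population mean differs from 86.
One-sample t-test:
H₀: μ = 86
H₁: μ ≠ 86
df = n - 1 = 18
t = (x̄ - μ₀) / (s/√n) = (88.76 - 86) / (10.33/√19) = 1.165
p-value = 0.2594

Since p-value > α = 0.1, we fail to reject H₀.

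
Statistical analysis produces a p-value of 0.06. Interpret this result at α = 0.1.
Since p = 0.06 < α = 0.1, reject H₀.
There is sufficient evidence to reject the null hypothesis; the result is statistically significant at the 0.1 level.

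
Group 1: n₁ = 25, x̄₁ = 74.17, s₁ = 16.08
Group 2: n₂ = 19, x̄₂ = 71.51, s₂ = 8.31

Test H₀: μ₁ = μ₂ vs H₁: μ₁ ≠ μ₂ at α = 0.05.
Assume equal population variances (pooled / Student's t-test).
Student's two-sample t-test (equal variances):
H₀: μ₁ = μ₂
H₁: μ₁ ≠ μ₂
df = n₁ + n₂ - 2 = 42
Pooled variance s_p² = [(n₁-1)s₁² + (n₂-1)s₂²] / (n₁ + n₂ - 2) = [(24)(16.08²) + (18)(8.31²)] / 42 = 177.3477
SE = √(s_p²(1/n₁ + 1/n₂)) = √(177.3477 × (1/25 + 1/19)) = 4.0531
t = (x̄₁ - x̄₂) / SE = (74.17 - 71.51) / 4.0531 = 2.66 / 4.0531 = 0.656
p-value = 0.5152

Since p-value > α = 0.05, we fail to reject H₀.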